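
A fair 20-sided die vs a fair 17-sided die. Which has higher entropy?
20-sided die

Both are uniform distributions; for uniform over n outcomes, H = log₂(n). H(20-sided) = log₂(20) = 4.322 bits and H(17-sided) = log₂(17) = 4.087 bits. More outcomes in a uniform distribution means higher entropy.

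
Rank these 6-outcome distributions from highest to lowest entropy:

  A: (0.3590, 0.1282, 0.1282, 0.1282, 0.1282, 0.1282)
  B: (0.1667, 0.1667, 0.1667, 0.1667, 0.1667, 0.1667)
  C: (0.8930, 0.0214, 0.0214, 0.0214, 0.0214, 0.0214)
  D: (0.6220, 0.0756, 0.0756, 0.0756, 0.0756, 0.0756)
B > A > D > C

Key insight: Entropy is maximized by uniform distributions and minimized by concentrated distributions.

Entropies:
  H(A) = 2.4302 bits
  H(B) = 2.5850 bits
  H(C) = 0.7392 bits
  H(D) = 1.8343 bits

Ranking: B > A > D > C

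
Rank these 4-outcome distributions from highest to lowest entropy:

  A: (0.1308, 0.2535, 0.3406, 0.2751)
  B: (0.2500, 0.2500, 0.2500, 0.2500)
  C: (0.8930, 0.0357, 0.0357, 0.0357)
B > A > C

Key insight: Entropy is maximized by uniform distributions and minimized by concentrated distributions.

- Uniform distributions have maximum entropy log₂(4) = 2.0000 bits
- The more "peaked" or concentrated a distribution, the lower its entropy

Entropies:
  H(A) = 1.9272 bits
  H(B) = 2.0000 bits
  H(C) = 0.6604 bits

Ranking: B > A > C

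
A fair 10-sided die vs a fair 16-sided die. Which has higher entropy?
16-sided die

Both are uniform distributions; for uniform over n outcomes, H = log₂(n). H(10-sided) = log₂(10) = 3.322 bits and H(16-sided) = log₂(16) = 4.000 bits. More outcomes in a uniform distribution means higher entropy.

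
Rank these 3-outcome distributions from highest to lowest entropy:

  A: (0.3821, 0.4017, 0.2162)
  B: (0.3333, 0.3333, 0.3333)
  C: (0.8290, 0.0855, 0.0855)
B > A > C

Key insight: Entropy is maximized by uniform distributions and minimized by concentrated distributions.

- Uniform distributions have maximum entropy log₂(3) = 1.5850 bits
- The more "peaked" or concentrated a distribution, the lower its entropy

Entropies:
  H(A) = 1.5366 bits
  H(B) = 1.5850 bits
  H(C) = 0.8310 bits

Ranking: B > A > C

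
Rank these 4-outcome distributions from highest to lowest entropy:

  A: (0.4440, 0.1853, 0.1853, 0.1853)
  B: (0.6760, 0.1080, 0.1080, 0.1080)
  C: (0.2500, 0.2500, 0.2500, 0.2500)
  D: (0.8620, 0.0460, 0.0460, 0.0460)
C > A > B > D

Key insight: Entropy is maximized by uniform distributions and minimized by concentrated distributions.

Entropies:
  H(A) = 1.8722 bits
  H(B) = 1.4222 bits
  H(C) = 2.0000 bits
  H(D) = 0.7977 bits

Ranking: C > A > B > D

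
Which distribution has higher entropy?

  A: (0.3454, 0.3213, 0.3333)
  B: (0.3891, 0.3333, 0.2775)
A

Both distributions are close to uniform, making this a harder comparison.

H(A) = 1.5843 bits
H(B) = 1.5714 bits

The distribution closer to uniform has higher entropy.
Answer: A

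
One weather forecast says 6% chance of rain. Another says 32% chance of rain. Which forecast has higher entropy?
32% forecast

Treat each forecast as a Bernoulli distribution. Binary entropy is maximized at p=0.5 and falls off symmetrically toward 0 or 1. The 32% forecast is closer to 50%, so it is more uncertain. H(6%) ≈ 0.327 bits, H(32%) ≈ 0.904 bits.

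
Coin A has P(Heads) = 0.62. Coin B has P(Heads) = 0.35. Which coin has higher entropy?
A

For binary distributions, entropy is maximized at p=0.5 and decreases as p moves toward 0 or 1.

H(A) = H(0.62) = 0.9580 bits
H(B) = H(0.35) = 0.9341 bits

Distribution A (p=0.62) is closer to uniform (p=0.5), so it has higher entropy.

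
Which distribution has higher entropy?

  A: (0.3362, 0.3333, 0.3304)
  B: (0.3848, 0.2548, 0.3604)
A

Both distributions are close to uniform, making this a harder comparison.

H(A) = 1.5849 bits
H(B) = 1.5634 bits

The distribution closer to uniform has higher entropy.
Answer: A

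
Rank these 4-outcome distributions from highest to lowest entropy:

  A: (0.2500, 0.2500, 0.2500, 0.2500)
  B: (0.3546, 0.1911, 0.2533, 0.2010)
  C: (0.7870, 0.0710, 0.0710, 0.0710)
A > B > C

Key insight: Entropy is maximized by uniform distributions and minimized by concentrated distributions.

- Uniform distributions have maximum entropy log₂(4) = 2.0000 bits
- The more "peaked" or concentrated a distribution, the lower its entropy

Entropies:
  H(A) = 2.0000 bits
  H(B) = 1.9537 bits
  H(C) = 1.0848 bits

Ranking: A > B > C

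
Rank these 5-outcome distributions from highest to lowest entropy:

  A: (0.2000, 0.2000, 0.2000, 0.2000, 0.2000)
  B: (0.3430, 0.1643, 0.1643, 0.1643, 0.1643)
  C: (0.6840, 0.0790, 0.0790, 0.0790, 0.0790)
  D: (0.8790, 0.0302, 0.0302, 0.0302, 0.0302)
A > B > C > D

Key insight: Entropy is maximized by uniform distributions and minimized by concentrated distributions.

Entropies:
  H(A) = 2.3219 bits
  H(B) = 2.2417 bits
  H(C) = 1.5320 bits
  H(D) = 0.7742 bits

Ranking: A > B > C > D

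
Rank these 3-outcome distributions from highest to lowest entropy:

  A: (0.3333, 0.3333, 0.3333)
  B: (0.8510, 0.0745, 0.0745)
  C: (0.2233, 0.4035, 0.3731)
A > C > B

Key insight: Entropy is maximized by uniform distributions and minimized by concentrated distributions.

- Uniform distributions have maximum entropy log₂(3) = 1.5850 bits
- The more "peaked" or concentrated a distribution, the lower its entropy

Entropies:
  H(A) = 1.5850 bits
  H(B) = 0.7563 bits
  H(C) = 1.5420 bits

Ranking: A > C > B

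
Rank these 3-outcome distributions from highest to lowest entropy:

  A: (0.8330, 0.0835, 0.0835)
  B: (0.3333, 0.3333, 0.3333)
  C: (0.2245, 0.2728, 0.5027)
B > C > A

Key insight: Entropy is maximized by uniform distributions and minimized by concentrated distributions.

- Uniform distributions have maximum entropy log₂(3) = 1.5850 bits
- The more "peaked" or concentrated a distribution, the lower its entropy

Entropies:
  H(A) = 0.8178 bits
  H(B) = 1.5850 bits
  H(C) = 1.4939 bits

Ranking: B > C > A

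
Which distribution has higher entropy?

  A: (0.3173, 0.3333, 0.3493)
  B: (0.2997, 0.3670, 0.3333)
A

Both distributions are close to uniform, making this a harder comparison.

H(A) = 1.5839 bits
H(B) = 1.5801 bits

The distribution closer to uniform has higher entropy.
Answer: A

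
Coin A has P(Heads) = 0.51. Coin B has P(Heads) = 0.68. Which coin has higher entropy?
A

For binary distributions, entropy is maximized at p=0.5 and decreases as p moves toward 0 or 1.

H(A) = H(0.51) = 0.9997 bits
H(B) = H(0.68) = 0.9044 bits

Distribution A (p=0.51) is closer to uniform (p=0.5), so it has higher entropy.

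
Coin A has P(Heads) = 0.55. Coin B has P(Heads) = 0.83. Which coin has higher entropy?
A

For binary distributions, entropy is maximized at p=0.5 and decreases as p moves toward 0 or 1.

H(A) = H(0.55) = 0.9928 bits
H(B) = H(0.83) = 0.6577 bits

Distribution A (p=0.55) is closer to uniform (p=0.5), so it has higher entropy.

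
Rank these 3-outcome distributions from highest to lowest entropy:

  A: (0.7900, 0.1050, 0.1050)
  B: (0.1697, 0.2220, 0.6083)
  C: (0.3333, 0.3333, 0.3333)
C > B > A

Key insight: Entropy is maximized by uniform distributions and minimized by concentrated distributions.

- Uniform distributions have maximum entropy log₂(3) = 1.5850 bits
- The more "peaked" or concentrated a distribution, the lower its entropy

Entropies:
  H(A) = 0.9515 bits
  H(B) = 1.3525 bits
  H(C) = 1.5850 bits

Ranking: C > B > A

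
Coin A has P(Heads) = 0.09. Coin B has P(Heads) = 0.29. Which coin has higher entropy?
B

For binary distributions, entropy is maximized at p=0.5 and decreases as p moves toward 0 or 1.

H(A) = H(0.09) = 0.4365 bits
H(B) = H(0.29) = 0.8687 bits

Distribution B (p=0.29) is closer to uniform (p=0.5), so it has higher entropy.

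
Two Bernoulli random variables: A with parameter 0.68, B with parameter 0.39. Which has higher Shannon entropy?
B

For binary distributions, entropy is maximized at p=0.5 and decreases as p moves toward 0 or 1.

H(A) = H(0.68) = 0.9044 bits
H(B) = H(0.39) = 0.9648 bits

Distribution B (p=0.39) is closer to uniform (p=0.5), so it has higher entropy.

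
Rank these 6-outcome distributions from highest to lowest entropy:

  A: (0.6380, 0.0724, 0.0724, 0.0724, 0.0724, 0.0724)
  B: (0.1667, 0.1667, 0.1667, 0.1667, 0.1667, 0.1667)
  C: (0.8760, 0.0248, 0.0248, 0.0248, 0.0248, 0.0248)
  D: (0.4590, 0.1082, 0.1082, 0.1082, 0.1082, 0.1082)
B > D > A > C

Key insight: Entropy is maximized by uniform distributions and minimized by concentrated distributions.

Entropies:
  H(A) = 1.7849 bits
  H(B) = 2.5850 bits
  H(C) = 0.8287 bits
  H(D) = 2.2513 bits

Ranking: B > D > A > C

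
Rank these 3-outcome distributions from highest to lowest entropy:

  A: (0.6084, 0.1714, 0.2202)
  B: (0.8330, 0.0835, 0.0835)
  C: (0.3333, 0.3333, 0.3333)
C > A > B

Key insight: Entropy is maximized by uniform distributions and minimized by concentrated distributions.

- Uniform distributions have maximum entropy log₂(3) = 1.5850 bits
- The more "peaked" or concentrated a distribution, the lower its entropy

Entropies:
  H(A) = 1.3530 bits
  H(B) = 0.8178 bits
  H(C) = 1.5850 bits

Ranking: C > A > B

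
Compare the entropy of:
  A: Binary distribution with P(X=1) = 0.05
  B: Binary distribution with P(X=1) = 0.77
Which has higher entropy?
B

For binary distributions, entropy is maximized at p=0.5 and decreases as p moves toward 0 or 1.

H(A) = H(0.05) = 0.2864 bits
H(B) = H(0.77) = 0.7780 bits

Distribution B (p=0.77) is closer to uniform (p=0.5), so it has higher entropy.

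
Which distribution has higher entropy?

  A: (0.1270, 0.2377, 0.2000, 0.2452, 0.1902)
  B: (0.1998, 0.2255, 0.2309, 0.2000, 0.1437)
B

Both distributions are close to uniform, making this a harder comparison.

H(A) = 2.2878 bits
H(B) = 2.3037 bits

The distribution closer to uniform has higher entropy.
Answer: B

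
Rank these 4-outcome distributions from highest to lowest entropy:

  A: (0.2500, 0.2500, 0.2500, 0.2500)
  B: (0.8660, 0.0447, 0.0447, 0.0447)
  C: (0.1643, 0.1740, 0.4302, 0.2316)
A > C > B

Key insight: Entropy is maximized by uniform distributions and minimized by concentrated distributions.

- Uniform distributions have maximum entropy log₂(4) = 2.0000 bits
- The more "peaked" or concentrated a distribution, the lower its entropy

Entropies:
  H(A) = 2.0000 bits
  H(B) = 0.7807 bits
  H(C) = 1.8793 bits

Ranking: A > C > B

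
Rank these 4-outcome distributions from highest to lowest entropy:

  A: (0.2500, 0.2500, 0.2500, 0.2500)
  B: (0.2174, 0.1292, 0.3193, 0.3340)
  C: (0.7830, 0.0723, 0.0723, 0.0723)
A > B > C

Key insight: Entropy is maximized by uniform distributions and minimized by concentrated distributions.

- Uniform distributions have maximum entropy log₂(4) = 2.0000 bits
- The more "peaked" or concentrated a distribution, the lower its entropy

Entropies:
  H(A) = 2.0000 bits
  H(B) = 1.9144 bits
  H(C) = 1.0986 bits

Ranking: A > B > C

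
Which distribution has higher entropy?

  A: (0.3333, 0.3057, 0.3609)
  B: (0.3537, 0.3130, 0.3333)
B

Both distributions are close to uniform, making this a harder comparison.

H(A) = 1.5817 bits
H(B) = 1.5832 bits

The distribution closer to uniform has higher entropy.
Answer: B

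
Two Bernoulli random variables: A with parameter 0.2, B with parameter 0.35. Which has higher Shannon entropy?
B

For binary distributions, entropy is maximized at p=0.5 and decreases as p moves toward 0 or 1.

H(A) = H(0.2) = 0.7219 bits
H(B) = H(0.35) = 0.9341 bits

Distribution B (p=0.35) is closer to uniform (p=0.5), so it has higher entropy.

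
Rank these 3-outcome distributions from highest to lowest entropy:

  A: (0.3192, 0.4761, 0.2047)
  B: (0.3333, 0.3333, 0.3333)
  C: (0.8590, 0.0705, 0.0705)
B > A > C

Key insight: Entropy is maximized by uniform distributions and minimized by concentrated distributions.

- Uniform distributions have maximum entropy log₂(3) = 1.5850 bits
- The more "peaked" or concentrated a distribution, the lower its entropy

Entropies:
  H(A) = 1.5041 bits
  H(B) = 1.5850 bits
  H(C) = 0.7279 bits

Ranking: B > A > C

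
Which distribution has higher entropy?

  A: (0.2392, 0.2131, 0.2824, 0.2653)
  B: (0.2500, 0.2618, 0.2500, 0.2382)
B

Both distributions are close to uniform, making this a harder comparison.

H(A) = 1.9919 bits
H(B) = 1.9992 bits

The distribution closer to uniform has higher entropy.
Answer: B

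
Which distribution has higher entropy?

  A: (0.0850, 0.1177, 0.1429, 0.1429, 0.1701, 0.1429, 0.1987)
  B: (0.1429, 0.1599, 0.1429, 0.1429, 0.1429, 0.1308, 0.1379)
B

Both distributions are close to uniform, making this a harder comparison.

H(A) = 2.7666 bits
H(B) = 2.8051 bits

The distribution closer to uniform has higher entropy.
Answer: B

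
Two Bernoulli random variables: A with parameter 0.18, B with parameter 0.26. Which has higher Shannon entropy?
B

For binary distributions, entropy is maximized at p=0.5 and decreases as p moves toward 0 or 1.

H(A) = H(0.18) = 0.6801 bits
H(B) = H(0.26) = 0.8267 bits

Distribution B (p=0.26) is closer to uniform (p=0.5), so it has higher entropy.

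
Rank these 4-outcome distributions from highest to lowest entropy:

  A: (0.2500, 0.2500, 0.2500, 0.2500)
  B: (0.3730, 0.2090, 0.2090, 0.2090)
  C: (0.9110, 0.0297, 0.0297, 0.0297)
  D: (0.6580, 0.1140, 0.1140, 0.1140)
A > B > D > C

Key insight: Entropy is maximized by uniform distributions and minimized by concentrated distributions.

Entropies:
  H(A) = 2.0000 bits
  H(B) = 1.9467 bits
  H(C) = 0.5742 bits
  H(D) = 1.4688 bits

Ranking: A > B > D > C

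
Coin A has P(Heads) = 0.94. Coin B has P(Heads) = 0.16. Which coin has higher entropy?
B

For binary distributions, entropy is maximized at p=0.5 and decreases as p moves toward 0 or 1.

H(A) = H(0.94) = 0.3274 bits
H(B) = H(0.16) = 0.6343 bits

Distribution B (p=0.16) is closer to uniform (p=0.5), so it has higher entropy.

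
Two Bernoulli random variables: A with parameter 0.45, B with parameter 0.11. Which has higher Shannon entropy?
A

For binary distributions, entropy is maximized at p=0.5 and decreases as p moves toward 0 or 1.

H(A) = H(0.45) = 0.9928 bits
H(B) = H(0.11) = 0.4999 bits

Distribution A (p=0.45) is closer to uniform (p=0.5), so it has higher entropy.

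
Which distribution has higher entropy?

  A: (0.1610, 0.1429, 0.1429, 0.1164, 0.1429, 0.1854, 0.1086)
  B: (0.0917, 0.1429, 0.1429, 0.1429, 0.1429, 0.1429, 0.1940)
A

Both distributions are close to uniform, making this a harder comparison.

H(A) = 2.7872 bits
H(B) = 2.7804 bits

The distribution closer to uniform has higher entropy.
Answer: A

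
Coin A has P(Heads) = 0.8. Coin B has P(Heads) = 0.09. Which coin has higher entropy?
A

For binary distributions, entropy is maximized at p=0.5 and decreases as p moves toward 0 or 1.

H(A) = H(0.8) = 0.7219 bits
H(B) = H(0.09) = 0.4365 bits

Distribution A (p=0.8) is closer to uniform (p=0.5), so it has higher entropy.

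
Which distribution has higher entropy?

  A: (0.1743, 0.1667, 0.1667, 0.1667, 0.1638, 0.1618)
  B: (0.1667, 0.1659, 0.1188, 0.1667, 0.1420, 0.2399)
A

Both distributions are close to uniform, making this a harder comparison.

H(A) = 2.5846 bits
H(B) = 2.5508 bits

The distribution closer to uniform has higher entropy.
Answer: A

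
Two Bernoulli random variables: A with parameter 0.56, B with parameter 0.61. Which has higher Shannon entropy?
A

For binary distributions, entropy is maximized at p=0.5 and decreases as p moves toward 0 or 1.

H(A) = H(0.56) = 0.9896 bits
H(B) = H(0.61) = 0.9648 bits

Distribution A (p=0.56) is closer to uniform (p=0.5), so it has higher entropy.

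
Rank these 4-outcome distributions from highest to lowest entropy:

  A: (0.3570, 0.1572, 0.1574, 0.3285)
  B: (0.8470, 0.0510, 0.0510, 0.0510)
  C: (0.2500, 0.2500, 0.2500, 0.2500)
C > A > B

Key insight: Entropy is maximized by uniform distributions and minimized by concentrated distributions.

- Uniform distributions have maximum entropy log₂(4) = 2.0000 bits
- The more "peaked" or concentrated a distribution, the lower its entropy

Entropies:
  H(A) = 1.8975 bits
  H(B) = 0.8598 bits
  H(C) = 2.0000 bits

Ranking: C > A > B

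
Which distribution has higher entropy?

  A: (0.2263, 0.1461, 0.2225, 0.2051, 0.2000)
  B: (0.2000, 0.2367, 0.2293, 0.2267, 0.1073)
A

Both distributions are close to uniform, making this a harder comparison.

H(A) = 2.3061 bits
H(B) = 2.2746 bits

The distribution closer to uniform has higher entropy.
Answer: A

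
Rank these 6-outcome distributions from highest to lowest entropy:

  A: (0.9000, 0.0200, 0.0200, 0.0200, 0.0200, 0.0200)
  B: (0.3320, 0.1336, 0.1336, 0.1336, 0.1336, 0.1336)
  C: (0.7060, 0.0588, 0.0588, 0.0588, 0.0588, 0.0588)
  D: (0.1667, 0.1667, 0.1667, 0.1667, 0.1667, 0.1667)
D > B > C > A

Key insight: Entropy is maximized by uniform distributions and minimized by concentrated distributions.

Entropies:
  H(A) = 0.7012 bits
  H(B) = 2.4680 bits
  H(C) = 1.5565 bits
  H(D) = 2.5850 bits

Ranking: D > B > C > A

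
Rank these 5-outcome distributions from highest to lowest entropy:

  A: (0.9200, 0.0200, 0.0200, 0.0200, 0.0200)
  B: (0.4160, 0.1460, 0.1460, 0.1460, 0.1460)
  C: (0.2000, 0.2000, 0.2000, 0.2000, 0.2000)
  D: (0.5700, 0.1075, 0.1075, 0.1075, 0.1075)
C > B > D > A

Key insight: Entropy is maximized by uniform distributions and minimized by concentrated distributions.

Entropies:
  H(A) = 0.5622 bits
  H(B) = 2.1475 bits
  H(C) = 2.3219 bits
  H(D) = 1.8458 bits

Ranking: C > B > D > A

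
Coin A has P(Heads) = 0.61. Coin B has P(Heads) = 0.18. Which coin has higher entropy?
A

For binary distributions, entropy is maximized at p=0.5 and decreases as p moves toward 0 or 1.

H(A) = H(0.61) = 0.9648 bits
H(B) = H(0.18) = 0.6801 bits

Distribution A (p=0.61) is closer to uniform (p=0.5), so it has higher entropy.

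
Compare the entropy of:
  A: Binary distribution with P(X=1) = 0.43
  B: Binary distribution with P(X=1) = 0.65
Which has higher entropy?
A

For binary distributions, entropy is maximized at p=0.5 and decreases as p moves toward 0 or 1.

H(A) = H(0.43) = 0.9858 bits
H(B) = H(0.65) = 0.9341 bits

Distribution A (p=0.43) is closer to uniform (p=0.5), so it has higher entropy.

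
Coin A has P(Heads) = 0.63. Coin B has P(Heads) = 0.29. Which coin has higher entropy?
A

For binary distributions, entropy is maximized at p=0.5 and decreases as p moves toward 0 or 1.

H(A) = H(0.63) = 0.9507 bits
H(B) = H(0.29) = 0.8687 bits

Distribution A (p=0.63) is closer to uniform (p=0.5), so it has higher entropy.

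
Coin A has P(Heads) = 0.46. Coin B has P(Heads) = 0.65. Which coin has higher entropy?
A

For binary distributions, entropy is maximized at p=0.5 and decreases as p moves toward 0 or 1.

H(A) = H(0.46) = 0.9954 bits
H(B) = H(0.65) = 0.9341 bits

Distribution A (p=0.46) is closer to uniform (p=0.5), so it has higher entropy.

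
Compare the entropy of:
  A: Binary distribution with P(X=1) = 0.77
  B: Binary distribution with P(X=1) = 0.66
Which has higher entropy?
B

For binary distributions, entropy is maximized at p=0.5 and decreases as p moves toward 0 or 1.

H(A) = H(0.77) = 0.7780 bits
H(B) = H(0.66) = 0.9248 bits

Distribution B (p=0.66) is closer to uniform (p=0.5), so it has higher entropy.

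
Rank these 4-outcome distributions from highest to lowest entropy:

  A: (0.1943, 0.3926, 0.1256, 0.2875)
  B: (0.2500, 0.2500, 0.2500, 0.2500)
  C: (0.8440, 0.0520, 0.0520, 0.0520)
B > A > C

Key insight: Entropy is maximized by uniform distributions and minimized by concentrated distributions.

- Uniform distributions have maximum entropy log₂(4) = 2.0000 bits
- The more "peaked" or concentrated a distribution, the lower its entropy

Entropies:
  H(A) = 1.8817 bits
  H(B) = 2.0000 bits
  H(C) = 0.8719 bits

Ranking: B > A > C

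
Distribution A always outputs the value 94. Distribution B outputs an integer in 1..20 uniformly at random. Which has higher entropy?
B

A is deterministic, so H(A) = 0. B is uniform over 20 outcomes, so H(B) = log₂(20) = 4.322 bits. Any distribution with genuine randomness has higher entropy than a deterministic one.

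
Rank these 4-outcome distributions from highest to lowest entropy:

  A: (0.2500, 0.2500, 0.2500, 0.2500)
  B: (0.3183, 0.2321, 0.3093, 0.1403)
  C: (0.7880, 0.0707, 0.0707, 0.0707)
A > B > C

Key insight: Entropy is maximized by uniform distributions and minimized by concentrated distributions.

- Uniform distributions have maximum entropy log₂(4) = 2.0000 bits
- The more "peaked" or concentrated a distribution, the lower its entropy

Entropies:
  H(A) = 2.0000 bits
  H(B) = 1.9359 bits
  H(C) = 1.0813 bits

Ranking: A > B > C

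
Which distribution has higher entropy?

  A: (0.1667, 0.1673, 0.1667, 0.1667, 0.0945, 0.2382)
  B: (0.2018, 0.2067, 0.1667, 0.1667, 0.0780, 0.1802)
A

Both distributions are close to uniform, making this a harder comparison.

H(A) = 2.5387 bits
H(B) = 2.5303 bits

The distribution closer to uniform has higher entropy.
Answer: A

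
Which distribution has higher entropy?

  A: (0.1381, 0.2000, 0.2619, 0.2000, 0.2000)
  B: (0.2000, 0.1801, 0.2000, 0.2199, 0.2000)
B

Both distributions are close to uniform, making this a harder comparison.

H(A) = 2.2939 bits
H(B) = 2.3191 bits

The distribution closer to uniform has higher entropy.
Answer: B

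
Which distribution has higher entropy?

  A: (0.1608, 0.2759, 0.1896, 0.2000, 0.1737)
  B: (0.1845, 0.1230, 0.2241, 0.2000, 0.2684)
A

Both distributions are close to uniform, making this a harder comparison.

H(A) = 2.2944 bits
H(B) = 2.2789 bits

The distribution closer to uniform has higher entropy.
Answer: A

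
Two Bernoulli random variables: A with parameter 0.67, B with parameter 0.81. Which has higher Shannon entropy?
A

For binary distributions, entropy is maximized at p=0.5 and decreases as p moves toward 0 or 1.

H(A) = H(0.67) = 0.9149 bits
H(B) = H(0.81) = 0.7015 bits

Distribution A (p=0.67) is closer to uniform (p=0.5), so it has higher entropy.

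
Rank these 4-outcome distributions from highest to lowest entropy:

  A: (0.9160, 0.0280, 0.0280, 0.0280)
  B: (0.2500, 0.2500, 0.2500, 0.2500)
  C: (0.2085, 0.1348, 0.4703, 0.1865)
B > C > A

Key insight: Entropy is maximized by uniform distributions and minimized by concentrated distributions.

- Uniform distributions have maximum entropy log₂(4) = 2.0000 bits
- The more "peaked" or concentrated a distribution, the lower its entropy

Entropies:
  H(A) = 0.5493 bits
  H(B) = 2.0000 bits
  H(C) = 1.8249 bits

Ranking: B > C > A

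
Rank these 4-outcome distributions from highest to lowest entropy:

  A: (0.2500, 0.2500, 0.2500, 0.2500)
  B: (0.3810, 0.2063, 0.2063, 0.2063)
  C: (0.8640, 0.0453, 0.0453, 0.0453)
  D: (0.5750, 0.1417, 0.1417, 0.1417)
A > B > D > C

Key insight: Entropy is maximized by uniform distributions and minimized by concentrated distributions.

Entropies:
  H(A) = 2.0000 bits
  H(B) = 1.9398 bits
  H(C) = 0.7892 bits
  H(D) = 1.6573 bits

Ranking: A > B > D > C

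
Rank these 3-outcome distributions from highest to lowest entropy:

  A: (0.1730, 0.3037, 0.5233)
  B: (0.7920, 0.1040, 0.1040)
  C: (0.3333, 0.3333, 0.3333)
C > A > B

Key insight: Entropy is maximized by uniform distributions and minimized by concentrated distributions.

- Uniform distributions have maximum entropy log₂(3) = 1.5850 bits
- The more "peaked" or concentrated a distribution, the lower its entropy

Entropies:
  H(A) = 1.4490 bits
  H(B) = 0.9456 bits
  H(C) = 1.5850 bits

Ranking: C > A > B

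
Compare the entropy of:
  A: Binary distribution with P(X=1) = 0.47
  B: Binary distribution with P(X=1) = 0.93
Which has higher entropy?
A

For binary distributions, entropy is maximized at p=0.5 and decreases as p moves toward 0 or 1.

H(A) = H(0.47) = 0.9974 bits
H(B) = H(0.93) = 0.3659 bits

Distribution A (p=0.47) is closer to uniform (p=0.5), so it has higher entropy.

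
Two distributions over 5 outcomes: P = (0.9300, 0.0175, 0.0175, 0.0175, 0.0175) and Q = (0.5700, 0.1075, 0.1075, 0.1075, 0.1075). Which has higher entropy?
Q

P is highly concentrated on one outcome (93%), making it nearly deterministic. Q spreads its mass more evenly (max 57%). The more spread-out distribution has higher entropy: H(P) ≈ 0.506 bits, H(Q) ≈ 1.846 bits.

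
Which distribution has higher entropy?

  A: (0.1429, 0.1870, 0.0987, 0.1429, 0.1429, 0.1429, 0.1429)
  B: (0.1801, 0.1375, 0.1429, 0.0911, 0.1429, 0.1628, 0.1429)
A

Both distributions are close to uniform, making this a harder comparison.

H(A) = 2.7873 bits
H(B) = 2.7832 bits

The distribution closer to uniform has higher entropy.
Answer: A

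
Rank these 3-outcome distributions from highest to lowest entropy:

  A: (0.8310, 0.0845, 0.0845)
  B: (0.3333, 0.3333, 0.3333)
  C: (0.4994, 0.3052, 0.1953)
B > C > A

Key insight: Entropy is maximized by uniform distributions and minimized by concentrated distributions.

- Uniform distributions have maximum entropy log₂(3) = 1.5850 bits
- The more "peaked" or concentrated a distribution, the lower its entropy

Entropies:
  H(A) = 0.8244 bits
  H(B) = 1.5850 bits
  H(C) = 1.4830 bits

Ranking: B > C > A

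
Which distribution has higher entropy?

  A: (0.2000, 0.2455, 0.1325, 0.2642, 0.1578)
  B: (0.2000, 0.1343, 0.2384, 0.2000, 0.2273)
B

Both distributions are close to uniform, making this a harder comparison.

H(A) = 2.2759 bits
H(B) = 2.2967 bits

The distribution closer to uniform has higher entropy.
Answer: B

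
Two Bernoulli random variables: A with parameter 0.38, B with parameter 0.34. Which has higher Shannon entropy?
A

For binary distributions, entropy is maximized at p=0.5 and decreases as p moves toward 0 or 1.

H(A) = H(0.38) = 0.9580 bits
H(B) = H(0.34) = 0.9248 bits

Distribution A (p=0.38) is closer to uniform (p=0.5), so it has higher entropy.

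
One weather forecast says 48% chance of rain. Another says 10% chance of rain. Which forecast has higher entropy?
48% forecast

Treat each forecast as a Bernoulli distribution. Binary entropy is maximized at p=0.5 and falls off symmetrically toward 0 or 1. The 48% forecast is closer to 50%, so it is more uncertain. H(48%) ≈ 0.999 bits, H(10%) ≈ 0.469 bits.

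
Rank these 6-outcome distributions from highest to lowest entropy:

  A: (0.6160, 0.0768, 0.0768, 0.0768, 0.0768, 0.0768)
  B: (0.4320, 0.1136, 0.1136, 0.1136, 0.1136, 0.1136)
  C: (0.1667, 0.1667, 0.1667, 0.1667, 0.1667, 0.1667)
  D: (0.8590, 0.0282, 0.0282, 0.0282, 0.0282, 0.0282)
C > B > A > D

Key insight: Entropy is maximized by uniform distributions and minimized by concentrated distributions.

Entropies:
  H(A) = 1.8524 bits
  H(B) = 2.3055 bits
  H(C) = 2.5850 bits
  H(D) = 0.9142 bits

Ranking: C > B > A > D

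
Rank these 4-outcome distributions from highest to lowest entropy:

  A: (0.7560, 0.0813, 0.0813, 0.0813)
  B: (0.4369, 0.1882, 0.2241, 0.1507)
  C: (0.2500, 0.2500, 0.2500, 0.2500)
C > B > A

Key insight: Entropy is maximized by uniform distributions and minimized by concentrated distributions.

- Uniform distributions have maximum entropy log₂(4) = 2.0000 bits
- The more "peaked" or concentrated a distribution, the lower its entropy

Entropies:
  H(A) = 1.1884 bits
  H(B) = 1.8705 bits
  H(C) = 2.0000 bits

Ranking: C > B > A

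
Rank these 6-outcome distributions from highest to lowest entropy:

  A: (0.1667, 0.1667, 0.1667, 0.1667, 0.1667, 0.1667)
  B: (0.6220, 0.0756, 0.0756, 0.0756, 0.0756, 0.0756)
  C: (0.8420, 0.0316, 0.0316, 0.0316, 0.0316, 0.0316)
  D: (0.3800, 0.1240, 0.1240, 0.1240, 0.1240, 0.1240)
A > D > B > C

Key insight: Entropy is maximized by uniform distributions and minimized by concentrated distributions.

Entropies:
  H(A) = 2.5850 bits
  H(B) = 1.8343 bits
  H(C) = 0.9964 bits
  H(D) = 2.3976 bits

Ranking: A > D > B > C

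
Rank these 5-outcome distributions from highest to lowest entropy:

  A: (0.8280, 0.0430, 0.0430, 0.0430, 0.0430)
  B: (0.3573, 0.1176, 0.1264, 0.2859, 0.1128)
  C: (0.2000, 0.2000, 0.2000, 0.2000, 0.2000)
C > B > A

Key insight: Entropy is maximized by uniform distributions and minimized by concentrated distributions.

- Uniform distributions have maximum entropy log₂(5) = 2.3219 bits
- The more "peaked" or concentrated a distribution, the lower its entropy

Entropies:
  H(A) = 1.0063 bits
  H(B) = 2.1423 bits
  H(C) = 2.3219 bits

Ranking: C > B > A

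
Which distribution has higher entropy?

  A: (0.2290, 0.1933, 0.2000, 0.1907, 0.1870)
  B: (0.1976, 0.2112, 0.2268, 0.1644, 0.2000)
A

Both distributions are close to uniform, making this a harder comparison.

H(A) = 2.3179 bits
H(B) = 2.3141 bits

The distribution closer to uniform has higher entropy.
Answer: A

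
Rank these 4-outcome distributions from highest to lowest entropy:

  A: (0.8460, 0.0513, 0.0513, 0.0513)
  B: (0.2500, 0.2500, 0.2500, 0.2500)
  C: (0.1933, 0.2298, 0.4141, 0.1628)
B > C > A

Key insight: Entropy is maximized by uniform distributions and minimized by concentrated distributions.

- Uniform distributions have maximum entropy log₂(4) = 2.0000 bits
- The more "peaked" or concentrated a distribution, the lower its entropy

Entropies:
  H(A) = 0.8638 bits
  H(B) = 2.0000 bits
  H(C) = 1.8989 bits

Ranking: B > C > A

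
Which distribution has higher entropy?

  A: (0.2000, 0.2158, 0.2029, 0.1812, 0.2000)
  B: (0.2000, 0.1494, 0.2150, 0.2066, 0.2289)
A

Both distributions are close to uniform, making this a harder comparison.

H(A) = 2.3197 bits
H(B) = 2.3080 bits

The distribution closer to uniform has higher entropy.
Answer: A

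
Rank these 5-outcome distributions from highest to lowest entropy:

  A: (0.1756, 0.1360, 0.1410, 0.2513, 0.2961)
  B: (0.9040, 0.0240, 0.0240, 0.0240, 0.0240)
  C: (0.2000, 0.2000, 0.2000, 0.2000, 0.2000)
C > A > B

Key insight: Entropy is maximized by uniform distributions and minimized by concentrated distributions.

- Uniform distributions have maximum entropy log₂(5) = 2.3219 bits
- The more "peaked" or concentrated a distribution, the lower its entropy

Entropies:
  H(A) = 2.2512 bits
  H(B) = 0.6482 bits
  H(C) = 2.3219 bits

Ranking: C > A > B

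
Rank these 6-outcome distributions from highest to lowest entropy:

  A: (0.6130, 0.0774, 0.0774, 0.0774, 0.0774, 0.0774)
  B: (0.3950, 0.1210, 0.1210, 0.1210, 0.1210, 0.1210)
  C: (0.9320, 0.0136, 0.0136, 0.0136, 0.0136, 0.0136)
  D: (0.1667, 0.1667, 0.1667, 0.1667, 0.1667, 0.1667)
D > B > A > C

Key insight: Entropy is maximized by uniform distributions and minimized by concentrated distributions.

Entropies:
  H(A) = 1.8614 bits
  H(B) = 2.3727 bits
  H(C) = 0.5163 bits
  H(D) = 2.5850 bits

Ranking: D > B > A > C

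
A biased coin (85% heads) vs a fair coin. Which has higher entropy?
Fair coin

The fair coin is uniform (p=0.5), maximizing binary entropy at 1 bit. The biased coin has H(0.85) ≈ 0.610 bits — its outcome is more predictable, so its entropy is lower.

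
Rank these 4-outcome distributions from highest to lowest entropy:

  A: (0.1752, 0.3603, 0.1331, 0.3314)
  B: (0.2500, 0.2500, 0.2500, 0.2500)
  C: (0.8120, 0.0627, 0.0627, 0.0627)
B > A > C

Key insight: Entropy is maximized by uniform distributions and minimized by concentrated distributions.

- Uniform distributions have maximum entropy log₂(4) = 2.0000 bits
- The more "peaked" or concentrated a distribution, the lower its entropy

Entropies:
  H(A) = 1.8862 bits
  H(B) = 2.0000 bits
  H(C) = 0.9952 bits

Ranking: B > A > C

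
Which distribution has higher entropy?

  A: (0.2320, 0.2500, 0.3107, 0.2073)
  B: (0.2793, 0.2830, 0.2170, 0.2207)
B

Both distributions are close to uniform, making this a harder comparison.

H(A) = 1.9836 bits
H(B) = 1.9887 bits

The distribution closer to uniform has higher entropy.
Answer: B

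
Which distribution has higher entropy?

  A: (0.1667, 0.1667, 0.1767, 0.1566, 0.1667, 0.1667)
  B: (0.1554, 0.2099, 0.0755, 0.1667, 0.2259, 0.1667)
A

Both distributions are close to uniform, making this a harder comparison.

H(A) = 2.5841 bits
H(B) = 2.5180 bits

The distribution closer to uniform has higher entropy.
Answer: A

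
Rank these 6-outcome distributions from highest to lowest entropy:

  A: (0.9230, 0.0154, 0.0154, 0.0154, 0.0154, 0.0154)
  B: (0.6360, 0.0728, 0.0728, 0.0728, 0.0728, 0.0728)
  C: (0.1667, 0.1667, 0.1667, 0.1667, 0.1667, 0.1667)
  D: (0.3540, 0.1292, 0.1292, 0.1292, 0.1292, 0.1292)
C > D > B > A

Key insight: Entropy is maximized by uniform distributions and minimized by concentrated distributions.

Entropies:
  H(A) = 0.5703 bits
  H(B) = 1.7911 bits
  H(C) = 2.5850 bits
  H(D) = 2.4376 bits

Ranking: C > D > B > A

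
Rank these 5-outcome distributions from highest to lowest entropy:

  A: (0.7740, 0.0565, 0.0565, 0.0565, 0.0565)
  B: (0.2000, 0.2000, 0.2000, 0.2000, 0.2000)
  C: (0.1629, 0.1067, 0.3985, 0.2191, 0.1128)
B > C > A

Key insight: Entropy is maximized by uniform distributions and minimized by concentrated distributions.

- Uniform distributions have maximum entropy log₂(5) = 2.3219 bits
- The more "peaked" or concentrated a distribution, the lower its entropy

Entropies:
  H(A) = 1.2230 bits
  H(B) = 2.3219 bits
  H(C) = 2.1348 bits

Ranking: B > C > A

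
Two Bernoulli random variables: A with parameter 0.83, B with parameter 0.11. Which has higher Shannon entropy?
A

For binary distributions, entropy is maximized at p=0.5 and decreases as p moves toward 0 or 1.

H(A) = H(0.83) = 0.6577 bits
H(B) = H(0.11) = 0.4999 bits

Distribution A (p=0.83) is closer to uniform (p=0.5), so it has higher entropy.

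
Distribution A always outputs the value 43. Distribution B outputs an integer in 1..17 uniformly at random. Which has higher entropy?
B

A is deterministic, so H(A) = 0. B is uniform over 17 outcomes, so H(B) = log₂(17) = 4.087 bits. Any distribution with genuine randomness has higher entropy than a deterministic one.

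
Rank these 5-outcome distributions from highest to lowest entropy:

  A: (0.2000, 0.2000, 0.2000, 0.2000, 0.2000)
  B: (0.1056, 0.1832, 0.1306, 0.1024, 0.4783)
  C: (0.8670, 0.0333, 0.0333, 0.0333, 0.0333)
A > B > C

Key insight: Entropy is maximized by uniform distributions and minimized by concentrated distributions.

- Uniform distributions have maximum entropy log₂(5) = 2.3219 bits
- The more "peaked" or concentrated a distribution, the lower its entropy

Entropies:
  H(A) = 2.3219 bits
  H(B) = 2.0200 bits
  H(C) = 0.8316 bits

Ranking: A > B > C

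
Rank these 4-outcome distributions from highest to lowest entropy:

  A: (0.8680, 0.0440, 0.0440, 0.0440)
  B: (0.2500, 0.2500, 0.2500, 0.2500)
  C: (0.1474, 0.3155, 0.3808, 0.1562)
B > C > A

Key insight: Entropy is maximized by uniform distributions and minimized by concentrated distributions.

- Uniform distributions have maximum entropy log₂(4) = 2.0000 bits
- The more "peaked" or concentrated a distribution, the lower its entropy

Entropies:
  H(A) = 0.7721 bits
  H(B) = 2.0000 bits
  H(C) = 1.8811 bits

Ranking: B > C > A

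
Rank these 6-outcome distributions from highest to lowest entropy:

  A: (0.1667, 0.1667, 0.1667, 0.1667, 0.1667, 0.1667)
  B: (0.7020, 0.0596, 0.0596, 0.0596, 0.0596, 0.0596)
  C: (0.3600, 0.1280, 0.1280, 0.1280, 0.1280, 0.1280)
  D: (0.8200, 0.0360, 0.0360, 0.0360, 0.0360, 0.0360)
A > C > B > D

Key insight: Entropy is maximized by uniform distributions and minimized by concentrated distributions.

Entropies:
  H(A) = 2.5850 bits
  H(B) = 1.5708 bits
  H(C) = 2.4287 bits
  H(D) = 1.0980 bits

Ranking: A > C > B > D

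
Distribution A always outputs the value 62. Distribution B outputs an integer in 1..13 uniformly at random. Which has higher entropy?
B

A is deterministic, so H(A) = 0. B is uniform over 13 outcomes, so H(B) = log₂(13) = 3.700 bits. Any distribution with genuine randomness has higher entropy than a deterministic one.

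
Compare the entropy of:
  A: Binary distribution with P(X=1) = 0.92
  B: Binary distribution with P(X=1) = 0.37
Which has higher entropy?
B

For binary distributions, entropy is maximized at p=0.5 and decreases as p moves toward 0 or 1.

H(A) = H(0.92) = 0.4022 bits
H(B) = H(0.37) = 0.9507 bits

Distribution B (p=0.37) is closer to uniform (p=0.5), so it has higher entropy.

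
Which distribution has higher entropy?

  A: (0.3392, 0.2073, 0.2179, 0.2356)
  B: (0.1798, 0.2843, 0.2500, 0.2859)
B

Both distributions are close to uniform, making this a harder comparison.

H(A) = 1.9701 bits
H(B) = 1.9774 bits

The distribution closer to uniform has higher entropy.
Answer: B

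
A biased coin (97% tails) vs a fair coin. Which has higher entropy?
Fair coin

The fair coin is uniform (p=0.5), maximizing binary entropy at 1 bit. The biased coin has H(0.97) ≈ 0.194 bits — its outcome is more predictable, so its entropy is lower.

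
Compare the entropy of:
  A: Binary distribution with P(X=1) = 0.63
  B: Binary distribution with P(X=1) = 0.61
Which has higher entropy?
B

For binary distributions, entropy is maximized at p=0.5 and decreases as p moves toward 0 or 1.

H(A) = H(0.63) = 0.9507 bits
H(B) = H(0.61) = 0.9648 bits

Distribution B (p=0.61) is closer to uniform (p=0.5), so it has higher entropy.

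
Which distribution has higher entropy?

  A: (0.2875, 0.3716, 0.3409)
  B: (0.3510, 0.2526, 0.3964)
A

Both distributions are close to uniform, making this a harder comparison.

H(A) = 1.5770 bits
H(B) = 1.5608 bits

The distribution closer to uniform has higher entropy.
Answer: A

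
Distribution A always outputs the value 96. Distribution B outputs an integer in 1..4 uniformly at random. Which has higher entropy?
B

A is deterministic, so H(A) = 0. B is uniform over 4 outcomes, so H(B) = log₂(4) = 2.000 bits. Any distribution with genuine randomness has higher entropy than a deterministic one.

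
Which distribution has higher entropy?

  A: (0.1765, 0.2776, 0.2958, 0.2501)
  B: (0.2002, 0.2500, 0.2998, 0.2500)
B

Both distributions are close to uniform, making this a harder comparison.

H(A) = 1.9748 bits
H(B) = 1.9856 bits

The distribution closer to uniform has higher entropy.
Answer: B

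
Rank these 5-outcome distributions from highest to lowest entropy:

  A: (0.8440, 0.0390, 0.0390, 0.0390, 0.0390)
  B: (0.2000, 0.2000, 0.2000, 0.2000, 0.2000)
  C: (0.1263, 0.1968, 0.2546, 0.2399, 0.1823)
B > C > A

Key insight: Entropy is maximized by uniform distributions and minimized by concentrated distributions.

- Uniform distributions have maximum entropy log₂(5) = 2.3219 bits
- The more "peaked" or concentrated a distribution, the lower its entropy

Entropies:
  H(A) = 0.9367 bits
  H(B) = 2.3219 bits
  H(C) = 2.2829 bits

Ranking: B > C > A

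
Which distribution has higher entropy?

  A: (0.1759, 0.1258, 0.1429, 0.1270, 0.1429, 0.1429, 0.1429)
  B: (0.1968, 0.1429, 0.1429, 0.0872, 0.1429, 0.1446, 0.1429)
A

Both distributions are close to uniform, making this a harder comparison.

H(A) = 2.7994 bits
H(B) = 2.7760 bits

The distribution closer to uniform has higher entropy.
Answer: A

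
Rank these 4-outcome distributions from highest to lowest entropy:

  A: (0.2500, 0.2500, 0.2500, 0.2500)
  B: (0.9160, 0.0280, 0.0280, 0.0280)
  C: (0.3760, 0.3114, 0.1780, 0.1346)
A > C > B

Key insight: Entropy is maximized by uniform distributions and minimized by concentrated distributions.

- Uniform distributions have maximum entropy log₂(4) = 2.0000 bits
- The more "peaked" or concentrated a distribution, the lower its entropy

Entropies:
  H(A) = 2.0000 bits
  H(B) = 0.5493 bits
  H(C) = 1.8873 bits

Ranking: A > C > B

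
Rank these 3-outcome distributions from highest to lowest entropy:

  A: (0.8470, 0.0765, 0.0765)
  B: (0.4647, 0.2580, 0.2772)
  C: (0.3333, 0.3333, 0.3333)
C > B > A

Key insight: Entropy is maximized by uniform distributions and minimized by concentrated distributions.

- Uniform distributions have maximum entropy log₂(3) = 1.5850 bits
- The more "peaked" or concentrated a distribution, the lower its entropy

Entropies:
  H(A) = 0.7703 bits
  H(B) = 1.5312 bits
  H(C) = 1.5850 bits

Ranking: C > B > A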